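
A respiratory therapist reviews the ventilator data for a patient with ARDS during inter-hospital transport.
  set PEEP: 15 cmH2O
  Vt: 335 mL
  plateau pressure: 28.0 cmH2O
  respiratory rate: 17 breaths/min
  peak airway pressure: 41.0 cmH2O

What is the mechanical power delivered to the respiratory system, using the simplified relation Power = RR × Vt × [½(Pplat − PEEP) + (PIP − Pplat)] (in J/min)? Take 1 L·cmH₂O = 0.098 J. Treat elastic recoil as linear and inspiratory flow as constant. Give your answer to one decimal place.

10.9

Per-breath work = Vt × [½(Pplat−PEEP) + (PIP−Pplat)] = 0.335 × [0.5×13.0 + 13.0] = 0.335 × 19.5 = 6.533 L·cmH2O.
Power = 17 × 6.533 = 111.06 L·cmH2O/min.
× 0.098 J/(L·cmH2O) → 10.884 J/min.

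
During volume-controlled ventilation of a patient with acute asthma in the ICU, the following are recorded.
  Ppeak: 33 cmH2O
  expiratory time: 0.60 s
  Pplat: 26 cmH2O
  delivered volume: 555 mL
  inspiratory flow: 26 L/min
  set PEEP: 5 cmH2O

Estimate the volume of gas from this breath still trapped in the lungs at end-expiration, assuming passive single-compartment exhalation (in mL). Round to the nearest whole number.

136

Flow: 26 L/min ÷ 60 = 0.4333 L/s.
R = (PIP − Pplat)/V̇ = (33 − 26) / 0.4333 = 7.0/0.4333 = 16.155 cmH2O·s/L.
C = Vt/(Pplat − PEEP) = 555.0 / (26 − 5) = 555.0/21.0 = 26.429 mL/cmH2O.
τ = R × C = 16.155 × 0.02643 L/cmH2O = 0.427 s.
Fraction remaining = e^(−Te/τ) = e^(−0.60/0.427) = 0.2453.
Trapped volume = 555.0 × 0.2453 = 136.14 mL.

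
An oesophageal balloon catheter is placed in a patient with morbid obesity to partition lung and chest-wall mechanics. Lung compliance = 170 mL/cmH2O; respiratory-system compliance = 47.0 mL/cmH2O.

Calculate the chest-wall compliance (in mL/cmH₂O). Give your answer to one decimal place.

65.0

1/Ccw = 1/Crs − 1/CL.
1/Ccw = 1/47.0 − 1/170 = 0.01539.
Ccw = 64.977 mL/cmH2O.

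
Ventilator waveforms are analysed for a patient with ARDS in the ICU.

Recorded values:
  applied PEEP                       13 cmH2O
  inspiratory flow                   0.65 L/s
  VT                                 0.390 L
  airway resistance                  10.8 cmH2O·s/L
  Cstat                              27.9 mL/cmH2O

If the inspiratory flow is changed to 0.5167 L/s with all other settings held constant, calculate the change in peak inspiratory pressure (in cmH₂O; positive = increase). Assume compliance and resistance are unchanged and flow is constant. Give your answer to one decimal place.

PIP = Vt/C + R·V̇ + PEEP (constant-flow equation of motion).
Only the resistive term changes: ΔPIP = R × ΔV̇ = 10.8 × (0.5167 − 0.65) = 10.8 × -0.1333 = -1.44 cmH2O.

-1.4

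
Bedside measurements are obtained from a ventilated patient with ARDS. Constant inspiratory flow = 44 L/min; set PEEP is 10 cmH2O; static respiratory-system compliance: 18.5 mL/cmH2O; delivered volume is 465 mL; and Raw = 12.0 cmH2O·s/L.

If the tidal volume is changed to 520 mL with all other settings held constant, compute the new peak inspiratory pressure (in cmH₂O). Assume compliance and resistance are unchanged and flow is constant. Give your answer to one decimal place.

Flow: 44 L/min ÷ 60 = 0.7333 L/s.
PIP = Vt/C + R·V̇ + PEEP (constant-flow equation of motion).
Only the elastic term changes: ΔPIP = ΔVt / C = (520 − 465) / 18.5 = 2.973 cmH2O.
Original PIP = 465/18.5 + 12.0×0.7333 + 10 = 43.935 cmH2O; new PIP = 43.935 + (2.973) = 46.908 cmH2O.

46.9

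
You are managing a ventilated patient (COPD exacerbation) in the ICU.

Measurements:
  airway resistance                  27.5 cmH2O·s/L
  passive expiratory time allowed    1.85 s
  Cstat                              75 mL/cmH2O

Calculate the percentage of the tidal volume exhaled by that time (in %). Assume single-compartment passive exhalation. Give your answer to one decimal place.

59.2

τ = R × C = 27.5 × 75 mL/cmH2O = 27.5 × 0.075 L/cmH2O = 2.063 s.
Passive exhalation: V(t)/V₀ = e^(−t/τ) = e^(−1.85/2.063) = 0.4079.
Fraction exhaled = 1 − 0.4079 = 0.5921 → 59.21%.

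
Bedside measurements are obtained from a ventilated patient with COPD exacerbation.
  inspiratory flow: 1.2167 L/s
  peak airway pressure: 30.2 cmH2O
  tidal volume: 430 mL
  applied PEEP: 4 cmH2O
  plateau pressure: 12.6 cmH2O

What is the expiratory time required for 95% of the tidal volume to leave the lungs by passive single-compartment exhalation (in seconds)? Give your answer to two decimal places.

R = (PIP − Pplat)/V̇ = (30.2 − 12.6) / 1.2167 = 17.6/1.2167 = 14.465 cmH2O·s/L.
C = Vt/(Pplat − PEEP) = 430.0 / (12.6 − 4) = 430.0/8.6 = 50.0 mL/cmH2O.
τ = R × C = 14.465 × 0.05 L/cmH2O = 0.7233 s.
t = −τ·ln(1 − 0.95) = −0.7233·ln(0.05) = 2.167 s.

2.17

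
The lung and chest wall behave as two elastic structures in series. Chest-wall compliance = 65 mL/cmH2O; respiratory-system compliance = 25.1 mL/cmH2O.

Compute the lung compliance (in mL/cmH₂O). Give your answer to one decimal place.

1/CL = 1/Crs − 1/Ccw.
1/CL = 1/25.1 − 1/65 = 0.02446.
CL = 40.883 mL/cmH2O.

40.9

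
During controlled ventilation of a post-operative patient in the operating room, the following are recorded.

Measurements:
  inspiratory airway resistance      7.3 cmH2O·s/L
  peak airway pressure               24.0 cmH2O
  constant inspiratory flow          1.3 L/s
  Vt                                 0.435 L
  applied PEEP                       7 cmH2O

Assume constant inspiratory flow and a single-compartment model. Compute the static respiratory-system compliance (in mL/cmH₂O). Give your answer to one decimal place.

57.9

Equation of motion (constant flow): PIP = Vt/C + R·V̇ + PEEP.
Vt/C = PIP − R·V̇ − PEEP = 24.0 − 7.3×1.3 − 7 = 24.0 − 9.49 − 7 = 7.51 cmH2O.
C = Vt / 7.51 = 435 / 7.51 = 57.923 mL/cmH2O.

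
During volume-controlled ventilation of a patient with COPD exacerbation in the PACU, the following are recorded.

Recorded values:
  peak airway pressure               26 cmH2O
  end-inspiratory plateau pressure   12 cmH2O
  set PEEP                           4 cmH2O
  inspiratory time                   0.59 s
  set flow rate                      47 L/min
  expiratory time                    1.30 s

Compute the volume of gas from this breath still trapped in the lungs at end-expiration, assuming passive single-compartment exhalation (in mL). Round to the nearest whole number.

131

Flow: 47 L/min ÷ 60 = 0.7833 L/s.
Vt = flow × Ti = 0.7833 L/s × 0.59 s × 1000 mL/L = 462.15 mL.
R = (PIP − Pplat)/V̇ = (26 − 12) / 0.7833 = 14.0/0.7833 = 17.873 cmH2O·s/L.
C = Vt/(Pplat − PEEP) = 462.15 / (12 − 4) = 462.15/8.0 = 57.769 mL/cmH2O.
τ = R × C = 17.873 × 0.05777 L/cmH2O = 1.033 s.
Fraction remaining = e^(−Te/τ) = e^(−1.30/1.033) = 0.2841.
Trapped volume = 462.15 × 0.2841 = 131.3 mL.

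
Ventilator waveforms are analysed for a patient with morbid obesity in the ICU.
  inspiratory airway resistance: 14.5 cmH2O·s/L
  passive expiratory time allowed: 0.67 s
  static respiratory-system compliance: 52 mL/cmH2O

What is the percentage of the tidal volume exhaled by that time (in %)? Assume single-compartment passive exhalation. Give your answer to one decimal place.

58.9

τ = R × C = 14.5 × 52 mL/cmH2O = 14.5 × 0.052 L/cmH2O = 0.754 s.
Passive exhalation: V(t)/V₀ = e^(−t/τ) = e^(−0.67/0.754) = 0.4112.
Fraction exhaled = 1 − 0.4112 = 0.5888 → 58.88%.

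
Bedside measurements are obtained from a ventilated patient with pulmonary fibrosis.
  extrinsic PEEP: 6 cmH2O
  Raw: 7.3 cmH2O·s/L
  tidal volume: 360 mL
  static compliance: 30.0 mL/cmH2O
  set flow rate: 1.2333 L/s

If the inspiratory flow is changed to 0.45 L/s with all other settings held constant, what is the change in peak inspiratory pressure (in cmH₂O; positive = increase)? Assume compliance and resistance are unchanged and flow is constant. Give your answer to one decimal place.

-5.7

PIP = Vt/C + R·V̇ + PEEP (constant-flow equation of motion).
Only the resistive term changes: ΔPIP = R × ΔV̇ = 7.3 × (0.45 − 1.2333) = 7.3 × -0.7833 = -5.718 cmH2O.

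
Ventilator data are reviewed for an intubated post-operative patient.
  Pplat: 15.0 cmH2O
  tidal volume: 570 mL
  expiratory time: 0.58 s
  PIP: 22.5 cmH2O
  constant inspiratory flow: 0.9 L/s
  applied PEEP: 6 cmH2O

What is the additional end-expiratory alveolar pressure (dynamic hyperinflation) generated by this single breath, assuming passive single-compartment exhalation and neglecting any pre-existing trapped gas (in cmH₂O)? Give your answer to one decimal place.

R = (PIP − Pplat)/V̇ = (22.5 − 15.0) / 0.9 = 7.5/0.9 = 8.333 cmH2O·s/L.
C = Vt/(Pplat − PEEP) = 570.0 / (15.0 − 6) = 570.0/9.0 = 63.333 mL/cmH2O.
τ = R × C = 8.333 × 0.06333 L/cmH2O = 0.5277 s.
Fraction remaining = e^(−Te/τ) = e^(−0.58/0.5277) = 0.3332; trapped volume = 570.0 × 0.3332 = 189.92 mL.
Additional alveolar pressure from trapping ≈ V_trapped / C = 189.92 / 63.333 = 2.999 cmH2O.

3.0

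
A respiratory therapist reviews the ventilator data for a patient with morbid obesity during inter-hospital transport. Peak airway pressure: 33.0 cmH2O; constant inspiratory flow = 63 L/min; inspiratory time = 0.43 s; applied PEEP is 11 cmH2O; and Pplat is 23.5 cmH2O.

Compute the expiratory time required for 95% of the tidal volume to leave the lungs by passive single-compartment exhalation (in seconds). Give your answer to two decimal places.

0.98

Flow: 63 L/min ÷ 60 = 1.05 L/s.
Vt = flow × Ti = 1.05 L/s × 0.43 s × 1000 mL/L = 451.5 mL.
R = (PIP − Pplat)/V̇ = (33.0 − 23.5) / 1.05 = 9.5/1.05 = 9.048 cmH2O·s/L.
C = Vt/(Pplat − PEEP) = 451.5 / (23.5 − 11) = 451.5/12.5 = 36.12 mL/cmH2O.
τ = R × C = 9.048 × 0.03612 L/cmH2O = 0.3268 s.
t = −τ·ln(1 − 0.95) = −0.3268·ln(0.05) = 0.979 s.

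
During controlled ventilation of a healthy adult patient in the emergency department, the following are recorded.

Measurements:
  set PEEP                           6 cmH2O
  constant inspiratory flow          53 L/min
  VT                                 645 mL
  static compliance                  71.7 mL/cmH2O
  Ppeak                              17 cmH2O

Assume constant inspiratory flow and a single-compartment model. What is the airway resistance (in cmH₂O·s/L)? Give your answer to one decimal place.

Flow: 53 L/min ÷ 60 = 0.8833 L/s.
Equation of motion (constant flow): PIP = Vt/C + R·V̇ + PEEP.
R·V̇ = PIP − Vt/C − PEEP = 17 − 645/71.7 − 6 = 17 − 8.996 − 6 = 2.004 cmH2O.
R = 2.004 / 0.8833 = 2.269 cmH2O·s/L.

2.3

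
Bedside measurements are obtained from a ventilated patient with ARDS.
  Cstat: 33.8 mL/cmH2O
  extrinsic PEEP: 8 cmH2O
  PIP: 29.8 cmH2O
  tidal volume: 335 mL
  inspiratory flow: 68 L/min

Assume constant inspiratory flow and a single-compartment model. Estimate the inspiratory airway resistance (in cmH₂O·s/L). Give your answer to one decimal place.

Flow: 68 L/min ÷ 60 = 1.1333 L/s.
Equation of motion (constant flow): PIP = Vt/C + R·V̇ + PEEP.
R·V̇ = PIP − Vt/C − PEEP = 29.8 − 335/33.8 − 8 = 29.8 − 9.911 − 8 = 11.889 cmH2O.
R = 11.889 / 1.1333 = 10.491 cmH2O·s/L.

10.5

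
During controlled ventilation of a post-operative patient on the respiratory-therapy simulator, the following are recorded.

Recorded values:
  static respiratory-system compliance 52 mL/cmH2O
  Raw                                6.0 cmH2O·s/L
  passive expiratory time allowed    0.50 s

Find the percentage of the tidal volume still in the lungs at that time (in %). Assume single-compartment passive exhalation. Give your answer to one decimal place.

τ = R × C = 6.0 × 52 mL/cmH2O = 6.0 × 0.052 L/cmH2O = 0.312 s.
Passive exhalation: V(t)/V₀ = e^(−t/τ) = e^(−0.50/0.312) = 0.2014.
Fraction remaining = 0.2014 → 20.14%.

20.1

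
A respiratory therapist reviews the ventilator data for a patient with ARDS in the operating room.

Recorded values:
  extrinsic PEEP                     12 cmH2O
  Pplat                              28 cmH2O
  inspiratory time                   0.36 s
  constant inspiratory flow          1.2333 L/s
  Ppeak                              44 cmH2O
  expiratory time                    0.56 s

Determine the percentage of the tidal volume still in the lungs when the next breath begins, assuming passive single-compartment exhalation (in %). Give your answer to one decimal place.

Vt = flow × Ti = 1.2333 L/s × 0.36 s × 1000 mL/L = 443.99 mL.
R = (PIP − Pplat)/V̇ = (44 − 28) / 1.2333 = 16.0/1.2333 = 12.973 cmH2O·s/L.
C = Vt/(Pplat − PEEP) = 443.99 / (28 − 12) = 443.99/16.0 = 27.749 mL/cmH2O.
τ = R × C = 12.973 × 0.02775 L/cmH2O = 0.36 s.
Fraction remaining at end-expiration = e^(−Te/τ) = e^(−0.56/0.36) = 0.2111 → 21.11%.

21.1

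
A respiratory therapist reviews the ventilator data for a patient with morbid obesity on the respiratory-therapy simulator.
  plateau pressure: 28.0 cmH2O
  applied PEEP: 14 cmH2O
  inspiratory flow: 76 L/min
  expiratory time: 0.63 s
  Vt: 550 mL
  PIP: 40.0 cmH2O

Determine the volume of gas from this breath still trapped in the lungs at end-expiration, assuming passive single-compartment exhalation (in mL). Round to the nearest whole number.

101

Flow: 76 L/min ÷ 60 = 1.2667 L/s.
R = (PIP − Pplat)/V̇ = (40.0 − 28.0) / 1.2667 = 12.0/1.2667 = 9.473 cmH2O·s/L.
C = Vt/(Pplat − PEEP) = 550.0 / (28.0 − 14) = 550.0/14.0 = 39.286 mL/cmH2O.
τ = R × C = 9.473 × 0.03929 L/cmH2O = 0.3722 s.
Fraction remaining = e^(−Te/τ) = e^(−0.63/0.3722) = 0.184.
Trapped volume = 550.0 × 0.184 = 101.2 mL.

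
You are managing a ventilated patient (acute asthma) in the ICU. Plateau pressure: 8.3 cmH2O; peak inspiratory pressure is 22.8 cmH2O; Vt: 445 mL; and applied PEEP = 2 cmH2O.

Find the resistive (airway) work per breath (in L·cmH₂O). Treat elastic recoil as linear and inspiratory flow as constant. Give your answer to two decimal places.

With constant inspiratory flow the resistive pressure is constant at PIP − Pplat = 22.8 − 8.3 = 14.5 cmH2O, so resistive work = 14.5 × 0.445 = 6.453 L·cmH2O.

6.45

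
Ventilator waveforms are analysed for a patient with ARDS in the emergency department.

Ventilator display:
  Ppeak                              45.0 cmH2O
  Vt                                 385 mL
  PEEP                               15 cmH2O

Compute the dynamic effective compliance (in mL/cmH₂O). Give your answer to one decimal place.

Dynamic compliance = Vt / (PIP − PEEP) = 385 / (45.0 − 15) = 385 / 30.0 = 12.833 mL/cmH2O.

12.8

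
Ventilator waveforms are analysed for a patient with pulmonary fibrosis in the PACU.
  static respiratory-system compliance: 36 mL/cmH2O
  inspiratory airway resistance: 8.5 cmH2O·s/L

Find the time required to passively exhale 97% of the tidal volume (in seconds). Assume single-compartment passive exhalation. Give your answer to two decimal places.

τ = R × C = 8.5 × 36 mL/cmH2O = 8.5 × 0.036 L/cmH2O = 0.306 s.
Exhaled fraction f = 1 − e^(−t/τ) → t = −τ·ln(1 − f) = −0.306·ln(0.03) = 1.073 s.

1.07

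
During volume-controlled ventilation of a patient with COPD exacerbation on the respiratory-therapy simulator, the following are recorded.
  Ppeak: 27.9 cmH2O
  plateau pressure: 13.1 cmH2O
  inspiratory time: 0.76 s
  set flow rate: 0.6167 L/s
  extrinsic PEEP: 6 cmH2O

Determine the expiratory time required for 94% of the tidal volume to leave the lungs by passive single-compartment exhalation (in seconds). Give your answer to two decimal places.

4.46

Vt = flow × Ti = 0.6167 L/s × 0.76 s × 1000 mL/L = 468.69 mL.
R = (PIP − Pplat)/V̇ = (27.9 − 13.1) / 0.6167 = 14.8/0.6167 = 23.999 cmH2O·s/L.
C = Vt/(Pplat − PEEP) = 468.69 / (13.1 − 6) = 468.69/7.1 = 66.013 mL/cmH2O.
τ = R × C = 23.999 × 0.06601 L/cmH2O = 1.584 s.
t = −τ·ln(1 − 0.94) = −1.584·ln(0.06) = 4.456 s.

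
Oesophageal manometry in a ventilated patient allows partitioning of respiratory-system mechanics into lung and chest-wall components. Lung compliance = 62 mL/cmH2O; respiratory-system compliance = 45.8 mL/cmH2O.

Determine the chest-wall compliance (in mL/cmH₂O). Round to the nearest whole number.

1/Ccw = 1/Crs − 1/CL.
1/Ccw = 1/45.8 − 1/62 = 0.005705.
Ccw = 175.28 mL/cmH2O.

175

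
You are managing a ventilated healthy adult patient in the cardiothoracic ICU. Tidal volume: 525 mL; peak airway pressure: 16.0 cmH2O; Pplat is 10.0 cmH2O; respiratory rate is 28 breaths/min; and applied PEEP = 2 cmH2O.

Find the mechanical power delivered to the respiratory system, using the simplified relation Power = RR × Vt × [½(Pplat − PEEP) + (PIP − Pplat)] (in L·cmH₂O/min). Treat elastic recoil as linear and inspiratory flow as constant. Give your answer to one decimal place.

Per-breath work = Vt × [½(Pplat−PEEP) + (PIP−Pplat)] = 0.525 × [0.5×8.0 + 6.0] = 0.525 × 10.0 = 5.25 L·cmH2O.
Power = 28 × 5.25 = 147.0 L·cmH2O/min.

147.0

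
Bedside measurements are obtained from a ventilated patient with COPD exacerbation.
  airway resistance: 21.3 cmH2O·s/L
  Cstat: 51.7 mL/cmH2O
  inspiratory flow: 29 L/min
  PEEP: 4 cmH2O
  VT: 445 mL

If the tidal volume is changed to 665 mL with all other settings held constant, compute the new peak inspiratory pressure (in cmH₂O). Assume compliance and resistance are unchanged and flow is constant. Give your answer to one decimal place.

Flow: 29 L/min ÷ 60 = 0.4833 L/s.
PIP = Vt/C + R·V̇ + PEEP (constant-flow equation of motion).
Only the elastic term changes: ΔPIP = ΔVt / C = (665 − 445) / 51.7 = 4.255 cmH2O.
Original PIP = 445/51.7 + 21.3×0.4833 + 4 = 22.902 cmH2O; new PIP = 22.902 + (4.255) = 27.157 cmH2O.

27.2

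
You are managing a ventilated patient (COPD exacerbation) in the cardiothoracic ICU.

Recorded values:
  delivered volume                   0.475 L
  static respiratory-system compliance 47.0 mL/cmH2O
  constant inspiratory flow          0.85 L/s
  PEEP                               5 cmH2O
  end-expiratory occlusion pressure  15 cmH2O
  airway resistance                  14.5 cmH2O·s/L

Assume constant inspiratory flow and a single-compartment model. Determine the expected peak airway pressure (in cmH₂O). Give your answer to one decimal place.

37.4

Total PEEP = 15 cmH2O (set 5 + intrinsic 10); this is the baseline alveolar pressure.
Equation of motion (constant flow): PIP = Vt/C + R·V̇ + PEEP.
PIP = 475/47.0 + 14.5×0.85 + 15 = 10.106 + 12.325 + 15 = 37.431 cmH2O.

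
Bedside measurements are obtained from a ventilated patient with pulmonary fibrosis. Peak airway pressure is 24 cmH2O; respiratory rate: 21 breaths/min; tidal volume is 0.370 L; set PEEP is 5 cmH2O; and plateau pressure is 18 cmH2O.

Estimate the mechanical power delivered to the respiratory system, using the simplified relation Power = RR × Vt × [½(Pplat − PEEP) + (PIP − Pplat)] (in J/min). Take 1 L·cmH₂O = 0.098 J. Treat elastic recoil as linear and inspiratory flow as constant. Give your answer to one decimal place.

9.5

Per-breath work = Vt × [½(Pplat−PEEP) + (PIP−Pplat)] = 0.370 × [0.5×13.0 + 6.0] = 0.370 × 12.5 = 4.625 L·cmH2O.
Power = 21 × 4.625 = 97.125 L·cmH2O/min.
× 0.098 J/(L·cmH2O) → 9.518 J/min.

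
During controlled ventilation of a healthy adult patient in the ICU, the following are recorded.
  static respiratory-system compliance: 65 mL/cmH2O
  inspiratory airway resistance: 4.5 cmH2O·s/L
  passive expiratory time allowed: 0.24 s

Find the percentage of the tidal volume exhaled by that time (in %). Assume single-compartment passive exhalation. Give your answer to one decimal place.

56.0

τ = R × C = 4.5 × 65 mL/cmH2O = 4.5 × 0.065 L/cmH2O = 0.2925 s.
Passive exhalation: V(t)/V₀ = e^(−t/τ) = e^(−0.24/0.2925) = 0.4402.
Fraction exhaled = 1 − 0.4402 = 0.5598 → 55.98%.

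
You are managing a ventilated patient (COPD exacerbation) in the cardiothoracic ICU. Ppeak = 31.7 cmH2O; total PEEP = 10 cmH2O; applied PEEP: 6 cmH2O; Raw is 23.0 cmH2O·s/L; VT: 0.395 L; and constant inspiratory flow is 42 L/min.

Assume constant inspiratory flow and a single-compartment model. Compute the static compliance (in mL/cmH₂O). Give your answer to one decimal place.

Flow: 42 L/min ÷ 60 = 0.7 L/s.
Total PEEP = 10 cmH2O (set 6 + intrinsic 4); this is the baseline alveolar pressure.
Equation of motion (constant flow): PIP = Vt/C + R·V̇ + PEEP.
Vt/C = PIP − R·V̇ − PEEP = 31.7 − 23.0×0.7 − 10 = 31.7 − 16.1 − 10 = 5.6 cmH2O.
C = Vt / 5.6 = 395 / 5.6 = 70.536 mL/cmH2O.

70.5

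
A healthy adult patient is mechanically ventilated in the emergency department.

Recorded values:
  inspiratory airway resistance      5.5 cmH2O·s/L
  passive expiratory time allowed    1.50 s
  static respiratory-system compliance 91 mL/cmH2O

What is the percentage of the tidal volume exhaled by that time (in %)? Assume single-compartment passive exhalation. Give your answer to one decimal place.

τ = R × C = 5.5 × 91 mL/cmH2O = 5.5 × 0.091 L/cmH2O = 0.5005 s.
Passive exhalation: V(t)/V₀ = e^(−t/τ) = e^(−1.50/0.5005) = 0.04994.
Fraction exhaled = 1 − 0.04994 = 0.9501 → 95.01%.

95.0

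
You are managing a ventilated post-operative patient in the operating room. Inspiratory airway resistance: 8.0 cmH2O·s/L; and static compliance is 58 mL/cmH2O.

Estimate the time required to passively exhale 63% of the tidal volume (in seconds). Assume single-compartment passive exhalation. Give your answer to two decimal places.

0.46

τ = R × C = 8.0 × 58 mL/cmH2O = 8.0 × 0.058 L/cmH2O = 0.464 s.
Exhaled fraction f = 1 − e^(−t/τ) → t = −τ·ln(1 − f) = −0.464·ln(0.37) = 0.4613 s.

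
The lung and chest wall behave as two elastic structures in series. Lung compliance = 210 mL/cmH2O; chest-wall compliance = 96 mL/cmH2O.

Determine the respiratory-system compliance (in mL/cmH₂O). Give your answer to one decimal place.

65.9

Lung and chest wall are elastances in series: 1/Crs = 1/CL + 1/Ccw.
1/Crs = 1/210 + 1/96 = 0.01518.
Crs = 65.876 mL/cmH2O.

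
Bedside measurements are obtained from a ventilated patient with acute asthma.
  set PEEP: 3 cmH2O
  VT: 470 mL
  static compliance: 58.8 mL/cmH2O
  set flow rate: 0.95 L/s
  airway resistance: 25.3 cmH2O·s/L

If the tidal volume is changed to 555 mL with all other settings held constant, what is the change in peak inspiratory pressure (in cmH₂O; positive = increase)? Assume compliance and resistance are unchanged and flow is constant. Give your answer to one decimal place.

1.4

PIP = Vt/C + R·V̇ + PEEP (constant-flow equation of motion).
Only the elastic term changes: ΔPIP = ΔVt / C = (555 − 470) / 58.8 = 1.446 cmH2O.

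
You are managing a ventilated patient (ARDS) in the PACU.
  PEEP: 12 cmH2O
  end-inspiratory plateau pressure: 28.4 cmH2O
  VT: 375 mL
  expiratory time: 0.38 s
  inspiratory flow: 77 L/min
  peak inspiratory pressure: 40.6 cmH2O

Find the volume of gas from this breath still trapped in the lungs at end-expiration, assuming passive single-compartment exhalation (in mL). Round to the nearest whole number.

65

Flow: 77 L/min ÷ 60 = 1.2833 L/s.
R = (PIP − Pplat)/V̇ = (40.6 − 28.4) / 1.2833 = 12.2/1.2833 = 9.507 cmH2O·s/L.
C = Vt/(Pplat − PEEP) = 375.0 / (28.4 − 12) = 375.0/16.4 = 22.866 mL/cmH2O.
τ = R × C = 9.507 × 0.02287 L/cmH2O = 0.2174 s.
Fraction remaining = e^(−Te/τ) = e^(−0.38/0.2174) = 0.1741.
Trapped volume = 375.0 × 0.1741 = 65.288 mL.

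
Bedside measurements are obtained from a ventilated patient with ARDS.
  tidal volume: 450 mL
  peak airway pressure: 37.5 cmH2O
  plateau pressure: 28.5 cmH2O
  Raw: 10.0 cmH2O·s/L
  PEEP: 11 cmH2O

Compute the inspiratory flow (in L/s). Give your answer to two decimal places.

0.90

flow = (PIP − Pplat) / Raw = 9.0 / 10.0 = 0.9 L/s.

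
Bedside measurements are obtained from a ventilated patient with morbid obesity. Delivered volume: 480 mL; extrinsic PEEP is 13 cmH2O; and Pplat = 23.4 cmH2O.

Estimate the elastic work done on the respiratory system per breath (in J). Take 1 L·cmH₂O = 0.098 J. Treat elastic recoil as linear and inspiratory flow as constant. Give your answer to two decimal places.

0.24

Elastic work ≈ ½ × (Pplat − PEEP) × Vt = 0.5 × (23.4 − 13) × 0.480 L = 0.5 × 10.4 × 0.480 = 2.496 L·cmH2O.
× 0.098 J/(L·cmH2O) → 0.2446 J.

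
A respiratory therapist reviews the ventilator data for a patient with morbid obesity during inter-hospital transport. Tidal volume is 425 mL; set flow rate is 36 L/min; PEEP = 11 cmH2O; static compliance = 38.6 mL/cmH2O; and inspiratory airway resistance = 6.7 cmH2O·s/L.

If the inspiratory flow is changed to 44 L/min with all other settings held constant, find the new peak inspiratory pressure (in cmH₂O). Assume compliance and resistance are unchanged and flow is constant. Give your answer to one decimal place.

Flow: 36 L/min ÷ 60 = 0.6 L/s.
New flow: 44 L/min ÷ 60 = 0.7333 L/s.
PIP = Vt/C + R·V̇ + PEEP (constant-flow equation of motion).
Only the resistive term changes: ΔPIP = R × ΔV̇ = 6.7 × (0.7333 − 0.6) = 6.7 × 0.1333 = 0.8931 cmH2O.
Original PIP = 425/38.6 + 6.7×0.6 + 11 = 26.03 cmH2O; new PIP = 26.03 + (0.8931) = 26.923 cmH2O.

26.9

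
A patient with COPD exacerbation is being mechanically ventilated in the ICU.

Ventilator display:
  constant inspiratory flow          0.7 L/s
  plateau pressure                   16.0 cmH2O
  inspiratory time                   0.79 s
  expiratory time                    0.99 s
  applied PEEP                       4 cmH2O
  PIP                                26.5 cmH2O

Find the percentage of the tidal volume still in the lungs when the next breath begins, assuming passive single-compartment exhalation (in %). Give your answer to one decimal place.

23.9

Vt = flow × Ti = 0.7 L/s × 0.79 s × 1000 mL/L = 553.0 mL.
R = (PIP − Pplat)/V̇ = (26.5 − 16.0) / 0.7 = 10.5/0.7 = 15.0 cmH2O·s/L.
C = Vt/(Pplat − PEEP) = 553.0 / (16.0 − 4) = 553.0/12.0 = 46.083 mL/cmH2O.
τ = R × C = 15.0 × 0.04608 L/cmH2O = 0.6912 s.
Fraction remaining at end-expiration = e^(−Te/τ) = e^(−0.99/0.6912) = 0.2388 → 23.88%.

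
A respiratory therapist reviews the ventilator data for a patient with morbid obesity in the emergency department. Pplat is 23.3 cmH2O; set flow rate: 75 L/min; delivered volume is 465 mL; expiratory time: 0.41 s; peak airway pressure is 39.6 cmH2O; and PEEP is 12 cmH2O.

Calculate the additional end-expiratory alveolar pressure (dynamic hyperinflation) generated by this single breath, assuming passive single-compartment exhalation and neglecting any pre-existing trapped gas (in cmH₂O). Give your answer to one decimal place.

5.3

Flow: 75 L/min ÷ 60 = 1.25 L/s.
R = (PIP − Pplat)/V̇ = (39.6 − 23.3) / 1.25 = 16.3/1.25 = 13.04 cmH2O·s/L.
C = Vt/(Pplat − PEEP) = 465.0 / (23.3 − 12) = 465.0/11.3 = 41.15 mL/cmH2O.
τ = R × C = 13.04 × 0.04115 L/cmH2O = 0.5366 s.
Fraction remaining = e^(−Te/τ) = e^(−0.41/0.5366) = 0.4658; trapped volume = 465.0 × 0.4658 = 216.6 mL.
Additional alveolar pressure from trapping ≈ V_trapped / C = 216.6 / 41.15 = 5.264 cmH2O.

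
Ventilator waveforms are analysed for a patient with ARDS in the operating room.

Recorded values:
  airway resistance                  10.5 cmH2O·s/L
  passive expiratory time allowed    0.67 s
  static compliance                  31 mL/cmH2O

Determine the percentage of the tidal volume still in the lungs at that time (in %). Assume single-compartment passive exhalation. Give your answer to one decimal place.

12.8

τ = R × C = 10.5 × 31 mL/cmH2O = 10.5 × 0.031 L/cmH2O = 0.3255 s.
Passive exhalation: V(t)/V₀ = e^(−t/τ) = e^(−0.67/0.3255) = 0.1277.
Fraction remaining = 0.1277 → 12.77%.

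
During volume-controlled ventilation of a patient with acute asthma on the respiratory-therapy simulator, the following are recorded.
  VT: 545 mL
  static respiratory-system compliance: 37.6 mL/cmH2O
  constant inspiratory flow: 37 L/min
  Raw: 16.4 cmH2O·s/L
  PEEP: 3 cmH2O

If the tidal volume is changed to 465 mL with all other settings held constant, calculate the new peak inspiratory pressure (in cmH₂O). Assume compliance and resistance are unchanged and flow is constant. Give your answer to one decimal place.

25.5

Flow: 37 L/min ÷ 60 = 0.6167 L/s.
PIP = Vt/C + R·V̇ + PEEP (constant-flow equation of motion).
Only the elastic term changes: ΔPIP = ΔVt / C = (465 − 545) / 37.6 = -2.128 cmH2O.
Original PIP = 545/37.6 + 16.4×0.6167 + 3 = 27.609 cmH2O; new PIP = 27.609 + (-2.128) = 25.481 cmH2O.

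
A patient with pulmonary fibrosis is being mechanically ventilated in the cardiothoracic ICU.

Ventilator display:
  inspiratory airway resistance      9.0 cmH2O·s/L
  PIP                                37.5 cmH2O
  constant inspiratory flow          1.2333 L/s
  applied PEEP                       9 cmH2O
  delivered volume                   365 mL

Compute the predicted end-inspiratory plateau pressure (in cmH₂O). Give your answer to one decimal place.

Pplat = PIP − Raw × flow = 37.5 − 9.0 × 1.2333 = 37.5 − 11.1 = 26.4 cmH2O.

26.4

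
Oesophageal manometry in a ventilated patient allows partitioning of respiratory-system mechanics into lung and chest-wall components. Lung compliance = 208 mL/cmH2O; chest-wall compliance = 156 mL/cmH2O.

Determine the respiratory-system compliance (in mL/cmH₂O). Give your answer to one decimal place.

89.1

Lung and chest wall are elastances in series: 1/Crs = 1/CL + 1/Ccw.
1/Crs = 1/208 + 1/156 = 0.01122.
Crs = 89.127 mL/cmH2O.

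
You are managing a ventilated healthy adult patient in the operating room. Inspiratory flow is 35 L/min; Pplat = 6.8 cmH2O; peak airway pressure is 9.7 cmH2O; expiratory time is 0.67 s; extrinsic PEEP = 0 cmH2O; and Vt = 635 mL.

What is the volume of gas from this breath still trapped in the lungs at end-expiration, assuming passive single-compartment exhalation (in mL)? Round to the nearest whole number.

150

Flow: 35 L/min ÷ 60 = 0.5833 L/s.
R = (PIP − Pplat)/V̇ = (9.7 − 6.8) / 0.5833 = 2.9/0.5833 = 4.972 cmH2O·s/L.
C = Vt/(Pplat − PEEP) = 635.0 / (6.8 − 0) = 635.0/6.8 = 93.382 mL/cmH2O.
τ = R × C = 4.972 × 0.09338 L/cmH2O = 0.4643 s.
Fraction remaining = e^(−Te/τ) = e^(−0.67/0.4643) = 0.2362.
Trapped volume = 635.0 × 0.2362 = 149.99 mL.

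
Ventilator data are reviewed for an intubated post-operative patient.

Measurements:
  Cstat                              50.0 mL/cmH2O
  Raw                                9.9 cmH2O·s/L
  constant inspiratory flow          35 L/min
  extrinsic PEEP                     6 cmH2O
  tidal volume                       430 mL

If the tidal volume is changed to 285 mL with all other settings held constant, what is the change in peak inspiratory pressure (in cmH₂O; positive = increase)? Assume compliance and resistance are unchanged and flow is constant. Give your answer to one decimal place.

PIP = Vt/C + R·V̇ + PEEP (constant-flow equation of motion).
Only the elastic term changes: ΔPIP = ΔVt / C = (285 − 430) / 50.0 = -2.9 cmH2O.

-2.9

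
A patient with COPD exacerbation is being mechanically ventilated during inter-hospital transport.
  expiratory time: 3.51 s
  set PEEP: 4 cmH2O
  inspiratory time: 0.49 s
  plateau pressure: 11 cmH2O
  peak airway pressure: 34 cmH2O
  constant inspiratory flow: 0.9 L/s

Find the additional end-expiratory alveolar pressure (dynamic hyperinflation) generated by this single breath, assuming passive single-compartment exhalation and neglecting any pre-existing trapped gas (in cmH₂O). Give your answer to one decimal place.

0.8

Vt = flow × Ti = 0.9 L/s × 0.49 s × 1000 mL/L = 441.0 mL.
R = (PIP − Pplat)/V̇ = (34 − 11) / 0.9 = 23.0/0.9 = 25.556 cmH2O·s/L.
C = Vt/(Pplat − PEEP) = 441.0 / (11 − 4) = 441.0/7.0 = 63.0 mL/cmH2O.
τ = R × C = 25.556 × 0.063 L/cmH2O = 1.61 s.
Fraction remaining = e^(−Te/τ) = e^(−3.51/1.61) = 0.113; trapped volume = 441.0 × 0.113 = 49.833 mL.
Additional alveolar pressure from trapping ≈ V_trapped / C = 49.833 / 63.0 = 0.791 cmH2O.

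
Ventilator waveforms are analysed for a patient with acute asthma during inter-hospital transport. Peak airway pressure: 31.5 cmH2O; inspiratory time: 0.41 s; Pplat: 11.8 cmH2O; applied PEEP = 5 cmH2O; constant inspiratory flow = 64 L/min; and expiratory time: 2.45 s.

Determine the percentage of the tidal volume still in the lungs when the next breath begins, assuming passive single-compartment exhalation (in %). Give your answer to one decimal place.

Flow: 64 L/min ÷ 60 = 1.0667 L/s.
Vt = flow × Ti = 1.0667 L/s × 0.41 s × 1000 mL/L = 437.35 mL.
R = (PIP − Pplat)/V̇ = (31.5 − 11.8) / 1.0667 = 19.7/1.0667 = 18.468 cmH2O·s/L.
C = Vt/(Pplat − PEEP) = 437.35 / (11.8 − 5) = 437.35/6.8 = 64.316 mL/cmH2O.
τ = R × C = 18.468 × 0.06432 L/cmH2O = 1.188 s.
Fraction remaining at end-expiration = e^(−Te/τ) = e^(−2.45/1.188) = 0.1272 → 12.72%.

12.7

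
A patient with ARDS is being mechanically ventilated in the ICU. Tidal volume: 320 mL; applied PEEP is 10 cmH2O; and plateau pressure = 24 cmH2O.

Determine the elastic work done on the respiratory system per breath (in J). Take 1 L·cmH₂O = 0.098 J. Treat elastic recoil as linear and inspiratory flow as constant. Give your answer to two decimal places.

Elastic work ≈ ½ × (Pplat − PEEP) × Vt = 0.5 × (24 − 10) × 0.320 L = 0.5 × 14.0 × 0.320 = 2.24 L·cmH2O.
× 0.098 J/(L·cmH2O) → 0.2195 J.

0.22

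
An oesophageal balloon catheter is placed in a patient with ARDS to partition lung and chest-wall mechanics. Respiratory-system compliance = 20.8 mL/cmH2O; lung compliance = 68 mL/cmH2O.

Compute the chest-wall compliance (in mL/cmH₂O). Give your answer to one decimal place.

1/Ccw = 1/Crs − 1/CL.
1/Ccw = 1/20.8 − 1/68 = 0.03337.
Ccw = 29.967 mL/cmH2O.

30.0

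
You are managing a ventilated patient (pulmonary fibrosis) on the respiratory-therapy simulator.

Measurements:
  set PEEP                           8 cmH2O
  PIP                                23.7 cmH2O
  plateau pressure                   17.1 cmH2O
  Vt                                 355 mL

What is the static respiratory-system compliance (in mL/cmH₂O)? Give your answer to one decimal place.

Cstat = Vt / (Pplat − PEEP) = 355 / (17.1 − 8) = 355 / 9.1 = 39.011 mL/cmH2O.

39.0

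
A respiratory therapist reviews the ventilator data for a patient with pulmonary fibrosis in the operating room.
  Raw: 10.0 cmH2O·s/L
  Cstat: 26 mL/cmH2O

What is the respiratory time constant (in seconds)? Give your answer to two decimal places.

0.26

τ = R × C = 10.0 × 26 mL/cmH2O = 10.0 × 0.026 L/cmH2O = 0.26 s.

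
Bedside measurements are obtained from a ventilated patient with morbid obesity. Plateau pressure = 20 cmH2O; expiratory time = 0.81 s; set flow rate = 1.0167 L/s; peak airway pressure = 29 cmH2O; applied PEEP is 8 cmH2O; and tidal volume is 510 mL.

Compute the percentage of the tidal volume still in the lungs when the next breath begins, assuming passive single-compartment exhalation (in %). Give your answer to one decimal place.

11.6

R = (PIP − Pplat)/V̇ = (29 − 20) / 1.0167 = 9.0/1.0167 = 8.852 cmH2O·s/L.
C = Vt/(Pplat − PEEP) = 510.0 / (20 − 8) = 510.0/12.0 = 42.5 mL/cmH2O.
τ = R × C = 8.852 × 0.0425 L/cmH2O = 0.3762 s.
Fraction remaining at end-expiration = e^(−Te/τ) = e^(−0.81/0.3762) = 0.1161 → 11.61%.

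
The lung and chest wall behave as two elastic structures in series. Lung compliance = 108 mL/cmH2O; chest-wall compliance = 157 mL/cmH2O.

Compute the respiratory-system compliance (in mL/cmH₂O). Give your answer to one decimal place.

64.0

Lung and chest wall are elastances in series: 1/Crs = 1/CL + 1/Ccw.
1/Crs = 1/108 + 1/157 = 0.01563.
Crs = 63.98 mL/cmH2O.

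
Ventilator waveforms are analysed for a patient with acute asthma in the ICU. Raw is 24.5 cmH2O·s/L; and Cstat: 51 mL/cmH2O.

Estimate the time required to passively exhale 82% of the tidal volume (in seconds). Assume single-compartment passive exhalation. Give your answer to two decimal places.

τ = R × C = 24.5 × 51 mL/cmH2O = 24.5 × 0.051 L/cmH2O = 1.25 s.
Exhaled fraction f = 1 − e^(−t/τ) → t = −τ·ln(1 − f) = −1.25·ln(0.18) = 2.143 s.

2.14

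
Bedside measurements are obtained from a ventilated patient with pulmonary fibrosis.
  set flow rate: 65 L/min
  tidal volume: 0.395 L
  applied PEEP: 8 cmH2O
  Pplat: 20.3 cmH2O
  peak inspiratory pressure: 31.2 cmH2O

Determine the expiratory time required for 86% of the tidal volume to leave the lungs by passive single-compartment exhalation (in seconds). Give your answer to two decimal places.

0.64

Flow: 65 L/min ÷ 60 = 1.0833 L/s.
R = (PIP − Pplat)/V̇ = (31.2 − 20.3) / 1.0833 = 10.9/1.0833 = 10.062 cmH2O·s/L.
C = Vt/(Pplat − PEEP) = 395.0 / (20.3 − 8) = 395.0/12.3 = 32.114 mL/cmH2O.
τ = R × C = 10.062 × 0.03211 L/cmH2O = 0.3231 s.
t = −τ·ln(1 − 0.86) = −0.3231·ln(0.14) = 0.6353 s.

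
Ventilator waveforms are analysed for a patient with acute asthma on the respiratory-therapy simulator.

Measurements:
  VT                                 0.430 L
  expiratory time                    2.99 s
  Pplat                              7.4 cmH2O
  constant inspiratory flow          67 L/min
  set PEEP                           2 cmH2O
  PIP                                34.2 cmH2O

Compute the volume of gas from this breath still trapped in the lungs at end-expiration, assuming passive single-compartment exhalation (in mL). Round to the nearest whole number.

Flow: 67 L/min ÷ 60 = 1.1167 L/s.
R = (PIP − Pplat)/V̇ = (34.2 − 7.4) / 1.1167 = 26.8/1.1167 = 23.999 cmH2O·s/L.
C = Vt/(Pplat − PEEP) = 430.0 / (7.4 − 2) = 430.0/5.4 = 79.63 mL/cmH2O.
τ = R × C = 23.999 × 0.07963 L/cmH2O = 1.911 s.
Fraction remaining = e^(−Te/τ) = e^(−2.99/1.911) = 0.2092.
Trapped volume = 430.0 × 0.2092 = 89.956 mL.

90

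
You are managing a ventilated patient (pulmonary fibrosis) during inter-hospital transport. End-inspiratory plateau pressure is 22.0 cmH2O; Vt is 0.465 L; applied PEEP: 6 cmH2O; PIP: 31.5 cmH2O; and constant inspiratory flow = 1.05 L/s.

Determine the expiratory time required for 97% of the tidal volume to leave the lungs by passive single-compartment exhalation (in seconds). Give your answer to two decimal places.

R = (PIP − Pplat)/V̇ = (31.5 − 22.0) / 1.05 = 9.5/1.05 = 9.048 cmH2O·s/L.
C = Vt/(Pplat − PEEP) = 465.0 / (22.0 − 6) = 465.0/16.0 = 29.063 mL/cmH2O.
τ = R × C = 9.048 × 0.02906 L/cmH2O = 0.2629 s.
t = −τ·ln(1 − 0.97) = −0.2629·ln(0.03) = 0.9219 s.

0.92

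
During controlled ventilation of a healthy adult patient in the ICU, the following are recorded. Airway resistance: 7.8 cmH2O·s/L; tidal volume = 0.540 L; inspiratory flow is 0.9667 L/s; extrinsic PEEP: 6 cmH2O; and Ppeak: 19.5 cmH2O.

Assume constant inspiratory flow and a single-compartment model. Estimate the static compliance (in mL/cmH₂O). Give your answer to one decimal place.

Equation of motion (constant flow): PIP = Vt/C + R·V̇ + PEEP.
Vt/C = PIP − R·V̇ − PEEP = 19.5 − 7.8×0.9667 − 6 = 19.5 − 7.54 − 6 = 5.96 cmH2O.
C = Vt / 5.96 = 540 / 5.96 = 90.604 mL/cmH2O.

90.6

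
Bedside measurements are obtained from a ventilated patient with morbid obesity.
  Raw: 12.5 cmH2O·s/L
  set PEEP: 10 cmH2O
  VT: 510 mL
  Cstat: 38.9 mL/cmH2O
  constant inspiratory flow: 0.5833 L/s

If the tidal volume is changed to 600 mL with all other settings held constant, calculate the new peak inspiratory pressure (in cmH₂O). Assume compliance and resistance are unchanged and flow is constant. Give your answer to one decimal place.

PIP = Vt/C + R·V̇ + PEEP (constant-flow equation of motion).
Only the elastic term changes: ΔPIP = ΔVt / C = (600 − 510) / 38.9 = 2.314 cmH2O.
Original PIP = 510/38.9 + 12.5×0.5833 + 10 = 30.402 cmH2O; new PIP = 30.402 + (2.314) = 32.716 cmH2O.

32.7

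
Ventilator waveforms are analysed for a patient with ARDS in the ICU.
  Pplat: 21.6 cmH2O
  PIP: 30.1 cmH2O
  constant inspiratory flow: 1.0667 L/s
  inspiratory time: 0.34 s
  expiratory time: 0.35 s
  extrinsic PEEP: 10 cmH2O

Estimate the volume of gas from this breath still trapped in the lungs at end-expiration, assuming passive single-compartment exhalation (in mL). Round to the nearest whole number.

Vt = flow × Ti = 1.0667 L/s × 0.34 s × 1000 mL/L = 362.68 mL.
R = (PIP − Pplat)/V̇ = (30.1 − 21.6) / 1.0667 = 8.5/1.0667 = 7.969 cmH2O·s/L.
C = Vt/(Pplat − PEEP) = 362.68 / (21.6 − 10) = 362.68/11.6 = 31.266 mL/cmH2O.
τ = R × C = 7.969 × 0.03127 L/cmH2O = 0.2492 s.
Fraction remaining = e^(−Te/τ) = e^(−0.35/0.2492) = 0.2455.
Trapped volume = 362.68 × 0.2455 = 89.038 mL.

89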